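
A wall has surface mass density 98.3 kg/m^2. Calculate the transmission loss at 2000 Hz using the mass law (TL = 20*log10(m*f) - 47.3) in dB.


Given values:
  m = 98.3 kg/m^2, f = 2000 Hz
Formula: TL = 20 * log10(m * f) - 47.3
Compute m * f = 98.3 * 2000 = 196600.0
Compute log10(196600.0) = 5.293584
Compute 20 * 5.293584 = 105.8717
TL = 105.8717 - 47.3 = 58.57

58.57 dB


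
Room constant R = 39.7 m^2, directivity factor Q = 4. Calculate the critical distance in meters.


Given values:
  R = 39.7 m^2, Q = 4
Formula: d_c = 0.141 * sqrt(Q * R)
Compute Q * R = 4 * 39.7 = 158.8
Compute sqrt(158.8) = 12.6016
d_c = 0.141 * 12.6016 = 1.777

1.777 m


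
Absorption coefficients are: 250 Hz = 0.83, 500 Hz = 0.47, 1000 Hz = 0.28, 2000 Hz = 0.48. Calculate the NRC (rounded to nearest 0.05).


Given values:
  a_250 = 0.83, a_500 = 0.47
  a_1000 = 0.28, a_2000 = 0.48
Formula: NRC = (a250 + a500 + a1000 + a2000) / 4
Sum = 0.83 + 0.47 + 0.28 + 0.48 = 2.06
NRC = 2.06 / 4 = 0.515
Rounded to nearest 0.05: 0.5

0.5


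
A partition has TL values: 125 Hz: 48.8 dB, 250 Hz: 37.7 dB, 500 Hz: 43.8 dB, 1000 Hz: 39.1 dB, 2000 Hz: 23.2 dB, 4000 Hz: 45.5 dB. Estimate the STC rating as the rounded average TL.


Given TL values at each frequency:
  125 Hz: 48.8 dB
  250 Hz: 37.7 dB
  500 Hz: 43.8 dB
  1000 Hz: 39.1 dB
  2000 Hz: 23.2 dB
  4000 Hz: 45.5 dB
Formula: STC ~ round(average of TL values)
Sum = 48.8 + 37.7 + 43.8 + 39.1 + 23.2 + 45.5 = 238.1
Average = 238.1 / 6 = 39.68
Rounded: 40

40


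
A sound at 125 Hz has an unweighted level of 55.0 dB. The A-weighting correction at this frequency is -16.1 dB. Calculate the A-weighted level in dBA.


Given values:
  SPL = 55.0 dB
  A-weighting at 125 Hz = -16.1 dB
Formula: L_A = SPL + A_weight
L_A = 55.0 + (-16.1)
L_A = 38.9

38.9 dBA


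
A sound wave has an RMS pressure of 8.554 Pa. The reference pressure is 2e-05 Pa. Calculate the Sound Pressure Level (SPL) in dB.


Given values:
  p = 8.554 Pa
  p_ref = 2e-05 Pa
Formula: SPL = 20 * log10(p / p_ref)
Compute ratio: p / p_ref = 8.554 / 2e-05 = 427700
Compute log10: log10(427700) = 5.631139
Multiply: SPL = 20 * 5.631139 = 112.62

112.62 dB


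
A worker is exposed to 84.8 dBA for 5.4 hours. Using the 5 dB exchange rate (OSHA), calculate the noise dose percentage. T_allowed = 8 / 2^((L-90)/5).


Given values:
  L = 84.8 dBA, T = 5.4 hours
Formula: T_allowed = 8 / 2^((L - 90) / 5)
Compute exponent: (84.8 - 90) / 5 = -1.04
Compute 2^(-1.04) = 0.486327
T_allowed = 8 / 0.486327 = 16.449837 hours
Dose = (T / T_allowed) * 100
Dose = (5.4 / 16.449837) * 100 = 32.83

32.83 %


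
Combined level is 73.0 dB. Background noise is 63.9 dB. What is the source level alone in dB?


Given values:
  L_total = 73.0 dB, L_bg = 63.9 dB
Formula: L_source = 10 * log10(10^(L_total/10) - 10^(L_bg/10))
Convert to linear:
  10^(73.0/10) = 19952623.1497
  10^(63.9/10) = 2454708.9157
Difference: 19952623.1497 - 2454708.9157 = 17497914.234
L_source = 10 * log10(17497914.234) = 72.43

72.43 dB


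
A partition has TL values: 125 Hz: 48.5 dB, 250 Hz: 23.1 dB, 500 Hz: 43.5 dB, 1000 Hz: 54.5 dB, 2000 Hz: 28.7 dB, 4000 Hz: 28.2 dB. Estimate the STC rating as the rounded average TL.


Given TL values at each frequency:
  125 Hz: 48.5 dB
  250 Hz: 23.1 dB
  500 Hz: 43.5 dB
  1000 Hz: 54.5 dB
  2000 Hz: 28.7 dB
  4000 Hz: 28.2 dB
Formula: STC ~ round(average of TL values)
Sum = 48.5 + 23.1 + 43.5 + 54.5 + 28.7 + 28.2 = 226.5
Average = 226.5 / 6 = 37.75
Rounded: 38

38


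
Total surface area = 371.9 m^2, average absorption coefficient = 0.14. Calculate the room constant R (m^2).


Given values:
  S = 371.9 m^2, alpha = 0.14
Formula: R = S * alpha / (1 - alpha)
Numerator: 371.9 * 0.14 = 52.066
Denominator: 1 - 0.14 = 0.86
R = 52.066 / 0.86 = 60.54

60.54 m^2


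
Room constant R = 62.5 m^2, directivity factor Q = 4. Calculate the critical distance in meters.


Given values:
  R = 62.5 m^2, Q = 4
Formula: d_c = 0.141 * sqrt(Q * R)
Compute Q * R = 4 * 62.5 = 250.0
Compute sqrt(250.0) = 15.8114
d_c = 0.141 * 15.8114 = 2.229

2.229 m


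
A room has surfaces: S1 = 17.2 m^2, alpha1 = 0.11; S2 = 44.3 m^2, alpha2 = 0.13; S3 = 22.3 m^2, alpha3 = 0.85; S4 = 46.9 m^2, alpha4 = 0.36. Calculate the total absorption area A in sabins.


Given surfaces:
  Surface 1: 17.2 * 0.11 = 1.892
  Surface 2: 44.3 * 0.13 = 5.759
  Surface 3: 22.3 * 0.85 = 18.955
  Surface 4: 46.9 * 0.36 = 16.884
Formula: A = sum(Si * alpha_i)
A = 1.892 + 5.759 + 18.955 + 16.884
A = 43.49

43.49 sabins


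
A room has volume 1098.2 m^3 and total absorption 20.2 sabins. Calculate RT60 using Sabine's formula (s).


Given values:
  V = 1098.2 m^3
  A = 20.2 sabins
Formula: RT60 = 0.161 * V / A
Numerator: 0.161 * 1098.2 = 176.8102
RT60 = 176.8102 / 20.2 = 8.753

8.753 s


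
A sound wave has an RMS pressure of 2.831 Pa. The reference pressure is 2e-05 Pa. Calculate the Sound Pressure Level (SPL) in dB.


Given values:
  p = 2.831 Pa
  p_ref = 2e-05 Pa
Formula: SPL = 20 * log10(p / p_ref)
Compute ratio: p / p_ref = 2.831 / 2e-05 = 141550
Compute log10: log10(141550) = 5.15091
Multiply: SPL = 20 * 5.15091 = 103.02

103.02 dB


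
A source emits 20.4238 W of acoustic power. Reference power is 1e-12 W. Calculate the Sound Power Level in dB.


Given values:
  W = 20.4238 W
  W_ref = 1e-12 W
Formula: SWL = 10 * log10(W / W_ref)
Compute ratio: W / W_ref = 20423800000000
Compute log10: log10(20423800000000) = 13.310137
Multiply: SWL = 10 * 13.310137 = 133.1

133.1 dB


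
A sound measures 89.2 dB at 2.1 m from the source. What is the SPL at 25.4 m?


Given values:
  SPL1 = 89.2 dB, r1 = 2.1 m, r2 = 25.4 m
Formula: SPL2 = SPL1 - 20 * log10(r2 / r1)
Compute ratio: r2 / r1 = 25.4 / 2.1 = 12.0952
Compute log10: log10(12.0952) = 1.082613
Compute drop: 20 * 1.082613 = 21.6523
SPL2 = 89.2 - 21.6523 = 67.55

67.55 dB


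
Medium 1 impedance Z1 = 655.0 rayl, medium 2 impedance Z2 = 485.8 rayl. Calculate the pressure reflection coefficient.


Given values:
  Z1 = 655.0 rayl, Z2 = 485.8 rayl
Formula: R = (Z2 - Z1) / (Z2 + Z1)
Numerator: Z2 - Z1 = 485.8 - 655.0 = -169.2
Denominator: Z2 + Z1 = 485.8 + 655.0 = 1140.8
R = -169.2 / 1140.8 = -0.1483

-0.1483


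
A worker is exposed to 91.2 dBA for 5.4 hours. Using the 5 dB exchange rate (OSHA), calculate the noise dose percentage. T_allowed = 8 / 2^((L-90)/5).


Given values:
  L = 91.2 dBA, T = 5.4 hours
Formula: T_allowed = 8 / 2^((L - 90) / 5)
Compute exponent: (91.2 - 90) / 5 = 0.24
Compute 2^(0.24) = 1.180993
T_allowed = 8 / 1.180993 = 6.773961 hours
Dose = (T / T_allowed) * 100
Dose = (5.4 / 6.773961) * 100 = 79.72

79.72 %


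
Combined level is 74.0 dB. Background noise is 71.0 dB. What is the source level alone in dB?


Given values:
  L_total = 74.0 dB, L_bg = 71.0 dB
Formula: L_source = 10 * log10(10^(L_total/10) - 10^(L_bg/10))
Convert to linear:
  10^(74.0/10) = 25118864.3151
  10^(71.0/10) = 12589254.1179
Difference: 25118864.3151 - 12589254.1179 = 12529610.1972
L_source = 10 * log10(12529610.1972) = 70.98

70.98 dB


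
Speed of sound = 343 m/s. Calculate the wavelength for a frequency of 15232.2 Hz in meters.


Given values:
  c = 343 m/s, f = 15232.2 Hz
Formula: lambda = c / f
lambda = 343 / 15232.2
lambda = 0.0225

0.0225 m


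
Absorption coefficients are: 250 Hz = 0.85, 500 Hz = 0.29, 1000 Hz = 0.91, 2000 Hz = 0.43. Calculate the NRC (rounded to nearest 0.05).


Given values:
  a_250 = 0.85, a_500 = 0.29
  a_1000 = 0.91, a_2000 = 0.43
Formula: NRC = (a250 + a500 + a1000 + a2000) / 4
Sum = 0.85 + 0.29 + 0.91 + 0.43 = 2.48
NRC = 2.48 / 4 = 0.62
Rounded to nearest 0.05: 0.6

0.6


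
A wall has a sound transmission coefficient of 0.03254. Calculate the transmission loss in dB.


Given values:
  tau = 0.03254
Formula: TL = 10 * log10(1 / tau)
Compute 1 / tau = 1 / 0.03254 = 30.7314
Compute log10(30.7314) = 1.487582
TL = 10 * 1.487582 = 14.88

14.88 dB


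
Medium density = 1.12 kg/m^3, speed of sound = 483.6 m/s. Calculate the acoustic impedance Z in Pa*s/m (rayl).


Given values:
  rho = 1.12 kg/m^3
  c = 483.6 m/s
Formula: Z = rho * c
Z = 1.12 * 483.6
Z = 541.63

541.63 rayl


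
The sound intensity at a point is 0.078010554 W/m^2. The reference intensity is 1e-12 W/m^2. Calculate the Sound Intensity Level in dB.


Given values:
  I = 0.078010554 W/m^2
  I_ref = 1e-12 W/m^2
Formula: SIL = 10 * log10(I / I_ref)
Compute ratio: I / I_ref = 78010554000
Compute log10: log10(78010554000) = 10.892153
Multiply: SIL = 10 * 10.892153 = 108.92

108.92 dB


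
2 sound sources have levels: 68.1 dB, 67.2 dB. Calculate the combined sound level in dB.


Formula: L_total = 10 * log10( sum(10^(Li/10)) )
  Source 1: 10^(68.1/10) = 6456542.2903
  Source 2: 10^(67.2/10) = 5248074.6025
Sum of linear values = 11704616.8928
L_total = 10 * log10(11704616.8928) = 70.68

70.68 dB


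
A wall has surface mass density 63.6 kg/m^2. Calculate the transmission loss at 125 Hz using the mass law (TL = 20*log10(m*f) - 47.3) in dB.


Given values:
  m = 63.6 kg/m^2, f = 125 Hz
Formula: TL = 20 * log10(m * f) - 47.3
Compute m * f = 63.6 * 125 = 7950.0
Compute log10(7950.0) = 3.900367
Compute 20 * 3.900367 = 78.0073
TL = 78.0073 - 47.3 = 30.71

30.71 dB


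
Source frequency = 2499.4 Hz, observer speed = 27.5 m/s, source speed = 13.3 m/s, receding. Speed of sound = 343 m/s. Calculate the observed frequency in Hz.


Given values:
  f_s = 2499.4 Hz, v_o = 27.5 m/s, v_s = 13.3 m/s
  Direction: receding
Formula: f_o = f_s * (c - v_o) / (c + v_s)
Numerator: c - v_o = 343 - 27.5 = 315.5
Denominator: c + v_s = 343 + 13.3 = 356.3
f_o = 2499.4 * 315.5 / 356.3 = 2213.19

2213.19 Hz


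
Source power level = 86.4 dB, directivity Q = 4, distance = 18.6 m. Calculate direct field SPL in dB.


Given values:
  Lw = 86.4 dB, Q = 4, r = 18.6 m
Formula: SPL = Lw + 10 * log10(Q / (4 * pi * r^2))
Compute 4 * pi * r^2 = 4 * pi * 18.6^2 = 4347.4616
Compute Q / denom = 4 / 4347.4616 = 0.00092008
Compute 10 * log10(0.00092008) = -30.3617
SPL = 86.4 + (-30.3617) = 56.04

56.04 dB


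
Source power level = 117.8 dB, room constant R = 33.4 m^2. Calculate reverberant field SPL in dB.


Given values:
  Lw = 117.8 dB, R = 33.4 m^2
Formula: SPL = Lw + 10 * log10(4 / R)
Compute 4 / R = 4 / 33.4 = 0.11976
Compute 10 * log10(0.11976) = -9.2169
SPL = 117.8 + (-9.2169) = 108.58

108.58 dB


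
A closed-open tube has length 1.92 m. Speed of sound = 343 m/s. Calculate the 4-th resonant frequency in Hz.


Given values:
  Tube type: closed-open, L = 1.92 m, c = 343 m/s, n = 4
Formula: f_n = (2n - 1) * c / (4 * L)
Compute 2n - 1 = 2*4 - 1 = 7
Compute 4 * L = 4 * 1.92 = 7.68
f = 7 * 343 / 7.68
f = 312.63

312.63 Hz


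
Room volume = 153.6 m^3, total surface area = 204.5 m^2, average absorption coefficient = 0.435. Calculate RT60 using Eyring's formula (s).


Given values:
  V = 153.6 m^3, S = 204.5 m^2, alpha = 0.435
Formula: RT60 = 0.161 * V / (-S * ln(1 - alpha))
Compute ln(1 - 0.435) = ln(0.565) = -0.57093
Denominator: -204.5 * -0.57093 = 116.7552
Numerator: 0.161 * 153.6 = 24.7296
RT60 = 24.7296 / 116.7552 = 0.212

0.212 s


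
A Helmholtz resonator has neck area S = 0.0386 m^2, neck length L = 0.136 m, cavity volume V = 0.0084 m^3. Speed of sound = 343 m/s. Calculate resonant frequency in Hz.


Given values:
  S = 0.0386 m^2, L = 0.136 m, V = 0.0084 m^3, c = 343 m/s
Formula: f = (c / (2*pi)) * sqrt(S / (V * L))
Compute V * L = 0.0084 * 0.136 = 0.0011424
Compute S / (V * L) = 0.0386 / 0.0011424 = 33.7885
Compute sqrt(33.7885) = 5.812788
Compute c / (2*pi) = 343 / 6.283185 = 54.590148
f = 54.590148 * 5.812788 = 317.32

317.32 Hz


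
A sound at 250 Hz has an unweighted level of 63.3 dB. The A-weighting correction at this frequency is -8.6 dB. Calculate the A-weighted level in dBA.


Given values:
  SPL = 63.3 dB
  A-weighting at 250 Hz = -8.6 dB
Formula: L_A = SPL + A_weight
L_A = 63.3 + (-8.6)
L_A = 54.7

54.7 dBA


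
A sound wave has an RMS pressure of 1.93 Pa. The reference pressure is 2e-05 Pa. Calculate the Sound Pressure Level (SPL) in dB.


Given values:
  p = 1.93 Pa
  p_ref = 2e-05 Pa
Formula: SPL = 20 * log10(p / p_ref)
Compute ratio: p / p_ref = 1.93 / 2e-05 = 96500
Compute log10: log10(96500) = 4.984527
Multiply: SPL = 20 * 4.984527 = 99.69

99.69 dB


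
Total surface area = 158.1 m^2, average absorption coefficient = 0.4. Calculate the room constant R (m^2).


Given values:
  S = 158.1 m^2, alpha = 0.4
Formula: R = S * alpha / (1 - alpha)
Numerator: 158.1 * 0.4 = 63.24
Denominator: 1 - 0.4 = 0.6
R = 63.24 / 0.6 = 105.4

105.4 m^2


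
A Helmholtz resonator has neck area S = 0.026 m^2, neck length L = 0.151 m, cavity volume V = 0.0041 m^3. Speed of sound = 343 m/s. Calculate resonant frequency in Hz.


Given values:
  S = 0.026 m^2, L = 0.151 m, V = 0.0041 m^3, c = 343 m/s
Formula: f = (c / (2*pi)) * sqrt(S / (V * L))
Compute V * L = 0.0041 * 0.151 = 0.0006191
Compute S / (V * L) = 0.026 / 0.0006191 = 41.9964
Compute sqrt(41.9964) = 6.480463
Compute c / (2*pi) = 343 / 6.283185 = 54.590148
f = 54.590148 * 6.480463 = 353.77

353.77 Hz


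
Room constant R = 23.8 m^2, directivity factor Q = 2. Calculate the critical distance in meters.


Given values:
  R = 23.8 m^2, Q = 2
Formula: d_c = 0.141 * sqrt(Q * R)
Compute Q * R = 2 * 23.8 = 47.6
Compute sqrt(47.6) = 6.8993
d_c = 0.141 * 6.8993 = 0.973

0.973 m


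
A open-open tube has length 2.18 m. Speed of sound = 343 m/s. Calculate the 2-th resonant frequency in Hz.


Given values:
  Tube type: open-open, L = 2.18 m, c = 343 m/s, n = 2
Formula: f_n = n * c / (2 * L)
Compute 2 * L = 2 * 2.18 = 4.36
f = 2 * 343 / 4.36
f = 157.34

157.34 Hz


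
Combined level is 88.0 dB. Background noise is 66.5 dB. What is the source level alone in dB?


Given values:
  L_total = 88.0 dB, L_bg = 66.5 dB
Formula: L_source = 10 * log10(10^(L_total/10) - 10^(L_bg/10))
Convert to linear:
  10^(88.0/10) = 630957344.4802
  10^(66.5/10) = 4466835.9215
Difference: 630957344.4802 - 4466835.9215 = 626490508.5587
L_source = 10 * log10(626490508.5587) = 87.97

87.97 dB


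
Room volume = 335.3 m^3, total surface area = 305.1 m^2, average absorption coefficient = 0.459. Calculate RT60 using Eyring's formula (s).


Given values:
  V = 335.3 m^3, S = 305.1 m^2, alpha = 0.459
Formula: RT60 = 0.161 * V / (-S * ln(1 - alpha))
Compute ln(1 - 0.459) = ln(0.541) = -0.614336
Denominator: -305.1 * -0.614336 = 187.4339
Numerator: 0.161 * 335.3 = 53.9833
RT60 = 53.9833 / 187.4339 = 0.288

0.288 s


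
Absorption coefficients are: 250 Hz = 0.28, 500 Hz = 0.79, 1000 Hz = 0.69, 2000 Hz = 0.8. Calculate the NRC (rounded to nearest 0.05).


Given values:
  a_250 = 0.28, a_500 = 0.79
  a_1000 = 0.69, a_2000 = 0.8
Formula: NRC = (a250 + a500 + a1000 + a2000) / 4
Sum = 0.28 + 0.79 + 0.69 + 0.8 = 2.56
NRC = 2.56 / 4 = 0.64
Rounded to nearest 0.05: 0.65

0.65


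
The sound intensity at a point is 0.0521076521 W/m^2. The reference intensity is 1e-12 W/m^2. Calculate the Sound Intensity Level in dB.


Given values:
  I = 0.0521076521 W/m^2
  I_ref = 1e-12 W/m^2
Formula: SIL = 10 * log10(I / I_ref)
Compute ratio: I / I_ref = 52107652100
Compute log10: log10(52107652100) = 10.716902
Multiply: SIL = 10 * 10.716902 = 107.17

107.17 dB


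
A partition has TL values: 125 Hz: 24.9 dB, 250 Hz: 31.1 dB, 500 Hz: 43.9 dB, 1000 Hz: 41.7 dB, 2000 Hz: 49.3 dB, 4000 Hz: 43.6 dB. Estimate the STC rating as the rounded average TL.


Given TL values at each frequency:
  125 Hz: 24.9 dB
  250 Hz: 31.1 dB
  500 Hz: 43.9 dB
  1000 Hz: 41.7 dB
  2000 Hz: 49.3 dB
  4000 Hz: 43.6 dB
Formula: STC ~ round(average of TL values)
Sum = 24.9 + 31.1 + 43.9 + 41.7 + 49.3 + 43.6 = 234.5
Average = 234.5 / 6 = 39.08
Rounded: 39

39


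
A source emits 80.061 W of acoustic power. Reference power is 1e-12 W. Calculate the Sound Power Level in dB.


Given values:
  W = 80.061 W
  W_ref = 1e-12 W
Formula: SWL = 10 * log10(W / W_ref)
Compute ratio: W / W_ref = 80061000000000
Compute log10: log10(80061000000000) = 13.903421
Multiply: SWL = 10 * 13.903421 = 139.03

139.03 dB


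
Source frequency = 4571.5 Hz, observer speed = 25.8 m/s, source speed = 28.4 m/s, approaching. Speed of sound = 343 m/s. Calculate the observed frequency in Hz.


Given values:
  f_s = 4571.5 Hz, v_o = 25.8 m/s, v_s = 28.4 m/s
  Direction: approaching
Formula: f_o = f_s * (c + v_o) / (c - v_s)
Numerator: c + v_o = 343 + 25.8 = 368.8
Denominator: c - v_s = 343 - 28.4 = 314.6
f_o = 4571.5 * 368.8 / 314.6 = 5359.09

5359.09 Hz


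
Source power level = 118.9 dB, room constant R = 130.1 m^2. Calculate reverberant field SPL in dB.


Given values:
  Lw = 118.9 dB, R = 130.1 m^2
Formula: SPL = Lw + 10 * log10(4 / R)
Compute 4 / R = 4 / 130.1 = 0.030746
Compute 10 * log10(0.030746) = -15.1221
SPL = 118.9 + (-15.1221) = 103.78

103.78 dB


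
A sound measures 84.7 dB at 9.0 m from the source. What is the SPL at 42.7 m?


Given values:
  SPL1 = 84.7 dB, r1 = 9.0 m, r2 = 42.7 m
Formula: SPL2 = SPL1 - 20 * log10(r2 / r1)
Compute ratio: r2 / r1 = 42.7 / 9.0 = 4.7444
Compute log10: log10(4.7444) = 0.676181
Compute drop: 20 * 0.676181 = 13.5236
SPL2 = 84.7 - 13.5236 = 71.18

71.18 dB


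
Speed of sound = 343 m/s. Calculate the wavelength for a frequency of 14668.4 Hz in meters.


Given values:
  c = 343 m/s, f = 14668.4 Hz
Formula: lambda = c / f
lambda = 343 / 14668.4
lambda = 0.0234

0.0234 m


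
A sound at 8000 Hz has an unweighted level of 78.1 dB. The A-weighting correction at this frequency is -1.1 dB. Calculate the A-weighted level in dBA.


Given values:
  SPL = 78.1 dB
  A-weighting at 8000 Hz = -1.1 dB
Formula: L_A = SPL + A_weight
L_A = 78.1 + (-1.1)
L_A = 77.0

77.0 dBA


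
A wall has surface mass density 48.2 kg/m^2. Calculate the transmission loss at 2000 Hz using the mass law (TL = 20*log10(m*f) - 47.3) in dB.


Given values:
  m = 48.2 kg/m^2, f = 2000 Hz
Formula: TL = 20 * log10(m * f) - 47.3
Compute m * f = 48.2 * 2000 = 96400.0
Compute log10(96400.0) = 4.984077
Compute 20 * 4.984077 = 99.6815
TL = 99.6815 - 47.3 = 52.38

52.38 dB


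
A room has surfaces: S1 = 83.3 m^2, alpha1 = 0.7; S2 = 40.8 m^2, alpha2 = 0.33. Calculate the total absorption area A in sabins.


Given surfaces:
  Surface 1: 83.3 * 0.7 = 58.31
  Surface 2: 40.8 * 0.33 = 13.464
Formula: A = sum(Si * alpha_i)
A = 58.31 + 13.464
A = 71.77

71.77 sabins


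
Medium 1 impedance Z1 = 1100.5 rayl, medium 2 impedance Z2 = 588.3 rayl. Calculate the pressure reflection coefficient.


Given values:
  Z1 = 1100.5 rayl, Z2 = 588.3 rayl
Formula: R = (Z2 - Z1) / (Z2 + Z1)
Numerator: Z2 - Z1 = 588.3 - 1100.5 = -512.2
Denominator: Z2 + Z1 = 588.3 + 1100.5 = 1688.8
R = -512.2 / 1688.8 = -0.3033

-0.3033


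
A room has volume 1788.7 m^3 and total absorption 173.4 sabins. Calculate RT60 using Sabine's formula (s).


Given values:
  V = 1788.7 m^3
  A = 173.4 sabins
Formula: RT60 = 0.161 * V / A
Numerator: 0.161 * 1788.7 = 287.9807
RT60 = 287.9807 / 173.4 = 1.661

1.661 s


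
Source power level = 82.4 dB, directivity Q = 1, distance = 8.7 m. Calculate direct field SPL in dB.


Given values:
  Lw = 82.4 dB, Q = 1, r = 8.7 m
Formula: SPL = Lw + 10 * log10(Q / (4 * pi * r^2))
Compute 4 * pi * r^2 = 4 * pi * 8.7^2 = 951.1486
Compute Q / denom = 1 / 951.1486 = 0.00105136
Compute 10 * log10(0.00105136) = -29.7825
SPL = 82.4 + (-29.7825) = 52.62

52.62 dB


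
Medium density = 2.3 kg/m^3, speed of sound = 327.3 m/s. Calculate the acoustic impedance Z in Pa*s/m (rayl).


Given values:
  rho = 2.3 kg/m^3
  c = 327.3 m/s
Formula: Z = rho * c
Z = 2.3 * 327.3
Z = 752.79

752.79 rayl


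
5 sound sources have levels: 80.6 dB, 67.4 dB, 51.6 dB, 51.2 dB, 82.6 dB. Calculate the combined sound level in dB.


Formula: L_total = 10 * log10( sum(10^(Li/10)) )
  Source 1: 10^(80.6/10) = 114815362.1497
  Source 2: 10^(67.4/10) = 5495408.7386
  Source 3: 10^(51.6/10) = 144543.9771
  Source 4: 10^(51.2/10) = 131825.6739
  Source 5: 10^(82.6/10) = 181970085.861
Sum of linear values = 302557226.4003
L_total = 10 * log10(302557226.4003) = 84.81

84.81 dB


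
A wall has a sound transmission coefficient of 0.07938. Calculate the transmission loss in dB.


Given values:
  tau = 0.07938
Formula: TL = 10 * log10(1 / tau)
Compute 1 / tau = 1 / 0.07938 = 12.5976
Compute log10(12.5976) = 1.100288
TL = 10 * 1.100288 = 11.0

11.0 dB


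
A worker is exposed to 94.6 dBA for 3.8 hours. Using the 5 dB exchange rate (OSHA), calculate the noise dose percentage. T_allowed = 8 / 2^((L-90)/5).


Given values:
  L = 94.6 dBA, T = 3.8 hours
Formula: T_allowed = 8 / 2^((L - 90) / 5)
Compute exponent: (94.6 - 90) / 5 = 0.92
Compute 2^(0.92) = 1.892115
T_allowed = 8 / 1.892115 = 4.228073 hours
Dose = (T / T_allowed) * 100
Dose = (3.8 / 4.228073) * 100 = 89.88

89.88 %


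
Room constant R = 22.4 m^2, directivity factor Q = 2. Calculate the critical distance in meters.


Given values:
  R = 22.4 m^2, Q = 2
Formula: d_c = 0.141 * sqrt(Q * R)
Compute Q * R = 2 * 22.4 = 44.8
Compute sqrt(44.8) = 6.6933
d_c = 0.141 * 6.6933 = 0.944

0.944 m


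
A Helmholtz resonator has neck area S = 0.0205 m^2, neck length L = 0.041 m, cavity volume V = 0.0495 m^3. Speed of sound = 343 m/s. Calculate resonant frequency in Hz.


Given values:
  S = 0.0205 m^2, L = 0.041 m, V = 0.0495 m^3, c = 343 m/s
Formula: f = (c / (2*pi)) * sqrt(S / (V * L))
Compute V * L = 0.0495 * 0.041 = 0.0020295
Compute S / (V * L) = 0.0205 / 0.0020295 = 10.101
Compute sqrt(10.101) = 3.178207
Compute c / (2*pi) = 343 / 6.283185 = 54.590148
f = 54.590148 * 3.178207 = 173.5

173.5 Hz


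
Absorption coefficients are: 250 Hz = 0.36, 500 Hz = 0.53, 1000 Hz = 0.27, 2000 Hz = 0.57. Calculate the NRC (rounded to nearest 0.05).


Given values:
  a_250 = 0.36, a_500 = 0.53
  a_1000 = 0.27, a_2000 = 0.57
Formula: NRC = (a250 + a500 + a1000 + a2000) / 4
Sum = 0.36 + 0.53 + 0.27 + 0.57 = 1.73
NRC = 1.73 / 4 = 0.4325
Rounded to nearest 0.05: 0.45

0.45


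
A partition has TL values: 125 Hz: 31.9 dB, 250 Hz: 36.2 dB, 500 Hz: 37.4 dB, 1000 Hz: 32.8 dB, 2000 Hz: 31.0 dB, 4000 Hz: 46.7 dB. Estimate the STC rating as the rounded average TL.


Given TL values at each frequency:
  125 Hz: 31.9 dB
  250 Hz: 36.2 dB
  500 Hz: 37.4 dB
  1000 Hz: 32.8 dB
  2000 Hz: 31.0 dB
  4000 Hz: 46.7 dB
Formula: STC ~ round(average of TL values)
Sum = 31.9 + 36.2 + 37.4 + 32.8 + 31.0 + 46.7 = 216.0
Average = 216.0 / 6 = 36.0
Rounded: 36

36


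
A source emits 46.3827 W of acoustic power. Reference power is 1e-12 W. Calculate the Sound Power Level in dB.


Given values:
  W = 46.3827 W
  W_ref = 1e-12 W
Formula: SWL = 10 * log10(W / W_ref)
Compute ratio: W / W_ref = 46382700000000
Compute log10: log10(46382700000000) = 13.666356
Multiply: SWL = 10 * 13.666356 = 136.66

136.66 dB


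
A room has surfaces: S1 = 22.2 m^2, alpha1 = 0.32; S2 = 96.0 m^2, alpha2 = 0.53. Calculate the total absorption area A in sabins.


Given surfaces:
  Surface 1: 22.2 * 0.32 = 7.104
  Surface 2: 96.0 * 0.53 = 50.88
Formula: A = sum(Si * alpha_i)
A = 7.104 + 50.88
A = 57.98

57.98 sabins


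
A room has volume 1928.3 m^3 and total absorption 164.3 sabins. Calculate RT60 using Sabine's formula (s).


Given values:
  V = 1928.3 m^3
  A = 164.3 sabins
Formula: RT60 = 0.161 * V / A
Numerator: 0.161 * 1928.3 = 310.4563
RT60 = 310.4563 / 164.3 = 1.89

1.89 s


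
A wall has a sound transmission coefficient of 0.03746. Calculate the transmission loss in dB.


Given values:
  tau = 0.03746
Formula: TL = 10 * log10(1 / tau)
Compute 1 / tau = 1 / 0.03746 = 26.6951
Compute log10(26.6951) = 1.426432
TL = 10 * 1.426432 = 14.26

14.26 dB


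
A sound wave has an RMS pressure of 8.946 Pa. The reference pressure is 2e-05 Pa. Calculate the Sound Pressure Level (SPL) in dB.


Given values:
  p = 8.946 Pa
  p_ref = 2e-05 Pa
Formula: SPL = 20 * log10(p / p_ref)
Compute ratio: p / p_ref = 8.946 / 2e-05 = 447300
Compute log10: log10(447300) = 5.650599
Multiply: SPL = 20 * 5.650599 = 113.01

113.01 dB


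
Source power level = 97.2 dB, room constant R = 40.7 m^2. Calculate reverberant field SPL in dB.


Given values:
  Lw = 97.2 dB, R = 40.7 m^2
Formula: SPL = Lw + 10 * log10(4 / R)
Compute 4 / R = 4 / 40.7 = 0.09828
Compute 10 * log10(0.09828) = -10.0753
SPL = 97.2 + (-10.0753) = 87.12

87.12 dB


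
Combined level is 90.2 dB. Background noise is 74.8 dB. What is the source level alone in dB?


Given values:
  L_total = 90.2 dB, L_bg = 74.8 dB
Formula: L_source = 10 * log10(10^(L_total/10) - 10^(L_bg/10))
Convert to linear:
  10^(90.2/10) = 1047128548.0509
  10^(74.8/10) = 30199517.204
Difference: 1047128548.0509 - 30199517.204 = 1016929030.8469
L_source = 10 * log10(1016929030.8469) = 90.07

90.07 dB


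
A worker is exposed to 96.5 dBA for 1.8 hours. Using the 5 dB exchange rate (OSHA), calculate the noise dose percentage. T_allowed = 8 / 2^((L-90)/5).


Given values:
  L = 96.5 dBA, T = 1.8 hours
Formula: T_allowed = 8 / 2^((L - 90) / 5)
Compute exponent: (96.5 - 90) / 5 = 1.3
Compute 2^(1.3) = 2.462289
T_allowed = 8 / 2.462289 = 3.249009 hours
Dose = (T / T_allowed) * 100
Dose = (1.8 / 3.249009) * 100 = 55.4

55.4 %


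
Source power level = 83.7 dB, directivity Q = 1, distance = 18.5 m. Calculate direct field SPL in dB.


Given values:
  Lw = 83.7 dB, Q = 1, r = 18.5 m
Formula: SPL = Lw + 10 * log10(Q / (4 * pi * r^2))
Compute 4 * pi * r^2 = 4 * pi * 18.5^2 = 4300.8403
Compute Q / denom = 1 / 4300.8403 = 0.00023251
Compute 10 * log10(0.00023251) = -36.3356
SPL = 83.7 + (-36.3356) = 47.36

47.36 dB


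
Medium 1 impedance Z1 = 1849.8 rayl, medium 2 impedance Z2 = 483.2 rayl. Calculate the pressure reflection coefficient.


Given values:
  Z1 = 1849.8 rayl, Z2 = 483.2 rayl
Formula: R = (Z2 - Z1) / (Z2 + Z1)
Numerator: Z2 - Z1 = 483.2 - 1849.8 = -1366.6
Denominator: Z2 + Z1 = 483.2 + 1849.8 = 2333.0
R = -1366.6 / 2333.0 = -0.5858

-0.5858


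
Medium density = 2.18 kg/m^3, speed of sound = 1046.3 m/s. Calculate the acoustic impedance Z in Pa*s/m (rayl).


Given values:
  rho = 2.18 kg/m^3
  c = 1046.3 m/s
Formula: Z = rho * c
Z = 2.18 * 1046.3
Z = 2280.93

2280.93 rayl


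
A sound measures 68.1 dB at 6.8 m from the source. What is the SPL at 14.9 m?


Given values:
  SPL1 = 68.1 dB, r1 = 6.8 m, r2 = 14.9 m
Formula: SPL2 = SPL1 - 20 * log10(r2 / r1)
Compute ratio: r2 / r1 = 14.9 / 6.8 = 2.1912
Compute log10: log10(2.1912) = 0.340682
Compute drop: 20 * 0.340682 = 6.8136
SPL2 = 68.1 - 6.8136 = 61.29

61.29 dB


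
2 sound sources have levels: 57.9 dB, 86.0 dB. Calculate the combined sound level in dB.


Formula: L_total = 10 * log10( sum(10^(Li/10)) )
  Source 1: 10^(57.9/10) = 616595.0019
  Source 2: 10^(86.0/10) = 398107170.5535
Sum of linear values = 398723765.5554
L_total = 10 * log10(398723765.5554) = 86.01

86.01 dB


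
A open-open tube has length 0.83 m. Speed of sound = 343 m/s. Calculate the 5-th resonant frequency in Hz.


Given values:
  Tube type: open-open, L = 0.83 m, c = 343 m/s, n = 5
Formula: f_n = n * c / (2 * L)
Compute 2 * L = 2 * 0.83 = 1.66
f = 5 * 343 / 1.66
f = 1033.13

1033.13 Hz


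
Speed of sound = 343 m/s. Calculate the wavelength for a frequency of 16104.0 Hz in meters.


Given values:
  c = 343 m/s, f = 16104.0 Hz
Formula: lambda = c / f
lambda = 343 / 16104.0
lambda = 0.0213

0.0213 m


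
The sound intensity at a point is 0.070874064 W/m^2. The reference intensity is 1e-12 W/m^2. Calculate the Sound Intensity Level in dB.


Given values:
  I = 0.070874064 W/m^2
  I_ref = 1e-12 W/m^2
Formula: SIL = 10 * log10(I / I_ref)
Compute ratio: I / I_ref = 70874064000
Compute log10: log10(70874064000) = 10.850487
Multiply: SIL = 10 * 10.850487 = 108.5

108.5 dB


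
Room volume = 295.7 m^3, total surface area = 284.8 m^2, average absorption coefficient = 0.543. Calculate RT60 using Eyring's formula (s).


Given values:
  V = 295.7 m^3, S = 284.8 m^2, alpha = 0.543
Formula: RT60 = 0.161 * V / (-S * ln(1 - alpha))
Compute ln(1 - 0.543) = ln(0.457) = -0.783072
Denominator: -284.8 * -0.783072 = 223.0189
Numerator: 0.161 * 295.7 = 47.6077
RT60 = 47.6077 / 223.0189 = 0.213

0.213 s


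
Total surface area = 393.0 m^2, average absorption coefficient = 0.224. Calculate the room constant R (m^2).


Given values:
  S = 393.0 m^2, alpha = 0.224
Formula: R = S * alpha / (1 - alpha)
Numerator: 393.0 * 0.224 = 88.032
Denominator: 1 - 0.224 = 0.776
R = 88.032 / 0.776 = 113.44

113.44 m^2


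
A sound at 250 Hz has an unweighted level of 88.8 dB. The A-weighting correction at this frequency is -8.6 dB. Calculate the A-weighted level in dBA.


Given values:
  SPL = 88.8 dB
  A-weighting at 250 Hz = -8.6 dB
Formula: L_A = SPL + A_weight
L_A = 88.8 + (-8.6)
L_A = 80.2

80.2 dBA


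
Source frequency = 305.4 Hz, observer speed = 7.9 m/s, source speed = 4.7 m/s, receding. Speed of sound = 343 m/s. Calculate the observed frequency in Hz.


Given values:
  f_s = 305.4 Hz, v_o = 7.9 m/s, v_s = 4.7 m/s
  Direction: receding
Formula: f_o = f_s * (c - v_o) / (c + v_s)
Numerator: c - v_o = 343 - 7.9 = 335.1
Denominator: c + v_s = 343 + 4.7 = 347.7
f_o = 305.4 * 335.1 / 347.7 = 294.33

294.33 Hz


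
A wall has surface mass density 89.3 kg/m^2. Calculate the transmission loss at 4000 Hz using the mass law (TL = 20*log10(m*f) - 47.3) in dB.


Given values:
  m = 89.3 kg/m^2, f = 4000 Hz
Formula: TL = 20 * log10(m * f) - 47.3
Compute m * f = 89.3 * 4000 = 357200.0
Compute log10(357200.0) = 5.552911
Compute 20 * 5.552911 = 111.0582
TL = 111.0582 - 47.3 = 63.76

63.76 dB


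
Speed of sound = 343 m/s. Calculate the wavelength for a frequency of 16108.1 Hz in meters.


Given values:
  c = 343 m/s, f = 16108.1 Hz
Formula: lambda = c / f
lambda = 343 / 16108.1
lambda = 0.0213

0.0213 m


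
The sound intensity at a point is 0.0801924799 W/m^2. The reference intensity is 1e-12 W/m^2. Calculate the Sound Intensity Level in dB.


Given values:
  I = 0.0801924799 W/m^2
  I_ref = 1e-12 W/m^2
Formula: SIL = 10 * log10(I / I_ref)
Compute ratio: I / I_ref = 80192479900
Compute log10: log10(80192479900) = 10.904134
Multiply: SIL = 10 * 10.904134 = 109.04

109.04 dB


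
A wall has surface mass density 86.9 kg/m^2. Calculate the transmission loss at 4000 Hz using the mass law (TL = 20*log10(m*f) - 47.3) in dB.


Given values:
  m = 86.9 kg/m^2, f = 4000 Hz
Formula: TL = 20 * log10(m * f) - 47.3
Compute m * f = 86.9 * 4000 = 347600.0
Compute log10(347600.0) = 5.54108
Compute 20 * 5.54108 = 110.8216
TL = 110.8216 - 47.3 = 63.52

63.52 dB


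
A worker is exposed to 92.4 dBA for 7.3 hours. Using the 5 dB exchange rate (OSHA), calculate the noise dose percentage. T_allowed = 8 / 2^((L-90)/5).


Given values:
  L = 92.4 dBA, T = 7.3 hours
Formula: T_allowed = 8 / 2^((L - 90) / 5)
Compute exponent: (92.4 - 90) / 5 = 0.48
Compute 2^(0.48) = 1.394744
T_allowed = 8 / 1.394744 = 5.73582 hours
Dose = (T / T_allowed) * 100
Dose = (7.3 / 5.73582) * 100 = 127.27

127.27 %


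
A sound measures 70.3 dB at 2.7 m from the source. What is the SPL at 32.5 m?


Given values:
  SPL1 = 70.3 dB, r1 = 2.7 m, r2 = 32.5 m
Formula: SPL2 = SPL1 - 20 * log10(r2 / r1)
Compute ratio: r2 / r1 = 32.5 / 2.7 = 12.037
Compute log10: log10(12.037) = 1.080518
Compute drop: 20 * 1.080518 = 21.6104
SPL2 = 70.3 - 21.6104 = 48.69

48.69 dB


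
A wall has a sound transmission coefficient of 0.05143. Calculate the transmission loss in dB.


Given values:
  tau = 0.05143
Formula: TL = 10 * log10(1 / tau)
Compute 1 / tau = 1 / 0.05143 = 19.4439
Compute log10(19.4439) = 1.288783
TL = 10 * 1.288783 = 12.89

12.89 dB


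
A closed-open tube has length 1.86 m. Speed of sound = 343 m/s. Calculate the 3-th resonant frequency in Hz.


Given values:
  Tube type: closed-open, L = 1.86 m, c = 343 m/s, n = 3
Formula: f_n = (2n - 1) * c / (4 * L)
Compute 2n - 1 = 2*3 - 1 = 5
Compute 4 * L = 4 * 1.86 = 7.44
f = 5 * 343 / 7.44
f = 230.51

230.51 Hz


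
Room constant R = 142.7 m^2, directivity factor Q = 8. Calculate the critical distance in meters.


Given values:
  R = 142.7 m^2, Q = 8
Formula: d_c = 0.141 * sqrt(Q * R)
Compute Q * R = 8 * 142.7 = 1141.6
Compute sqrt(1141.6) = 33.7876
d_c = 0.141 * 33.7876 = 4.764

4.764 m


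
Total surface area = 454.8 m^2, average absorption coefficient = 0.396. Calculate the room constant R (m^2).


Given values:
  S = 454.8 m^2, alpha = 0.396
Formula: R = S * alpha / (1 - alpha)
Numerator: 454.8 * 0.396 = 180.1008
Denominator: 1 - 0.396 = 0.604
R = 180.1008 / 0.604 = 298.18

298.18 m^2


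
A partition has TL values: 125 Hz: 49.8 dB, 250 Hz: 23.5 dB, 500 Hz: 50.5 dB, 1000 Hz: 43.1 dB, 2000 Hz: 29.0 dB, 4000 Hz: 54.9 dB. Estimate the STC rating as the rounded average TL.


Given TL values at each frequency:
  125 Hz: 49.8 dB
  250 Hz: 23.5 dB
  500 Hz: 50.5 dB
  1000 Hz: 43.1 dB
  2000 Hz: 29.0 dB
  4000 Hz: 54.9 dB
Formula: STC ~ round(average of TL values)
Sum = 49.8 + 23.5 + 50.5 + 43.1 + 29.0 + 54.9 = 250.8
Average = 250.8 / 6 = 41.8
Rounded: 42

42


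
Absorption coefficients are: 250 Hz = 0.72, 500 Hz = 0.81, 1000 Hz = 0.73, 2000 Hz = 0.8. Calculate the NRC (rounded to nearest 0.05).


Given values:
  a_250 = 0.72, a_500 = 0.81
  a_1000 = 0.73, a_2000 = 0.8
Formula: NRC = (a250 + a500 + a1000 + a2000) / 4
Sum = 0.72 + 0.81 + 0.73 + 0.8 = 3.06
NRC = 3.06 / 4 = 0.765
Rounded to nearest 0.05: 0.75

0.75


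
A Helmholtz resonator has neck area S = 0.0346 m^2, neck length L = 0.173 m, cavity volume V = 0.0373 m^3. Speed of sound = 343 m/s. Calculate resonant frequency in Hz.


Given values:
  S = 0.0346 m^2, L = 0.173 m, V = 0.0373 m^3, c = 343 m/s
Formula: f = (c / (2*pi)) * sqrt(S / (V * L))
Compute V * L = 0.0373 * 0.173 = 0.0064529
Compute S / (V * L) = 0.0346 / 0.0064529 = 5.3619
Compute sqrt(5.3619) = 2.315578
Compute c / (2*pi) = 343 / 6.283185 = 54.590148
f = 54.590148 * 2.315578 = 126.41

126.41 Hz


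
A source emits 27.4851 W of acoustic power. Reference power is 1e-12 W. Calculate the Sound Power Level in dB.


Given values:
  W = 27.4851 W
  W_ref = 1e-12 W
Formula: SWL = 10 * log10(W / W_ref)
Compute ratio: W / W_ref = 27485100000000
Compute log10: log10(27485100000000) = 13.439097
Multiply: SWL = 10 * 13.439097 = 134.39

134.39 dB


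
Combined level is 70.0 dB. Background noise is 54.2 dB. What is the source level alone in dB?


Given values:
  L_total = 70.0 dB, L_bg = 54.2 dB
Formula: L_source = 10 * log10(10^(L_total/10) - 10^(L_bg/10))
Convert to linear:
  10^(70.0/10) = 10000000.0
  10^(54.2/10) = 263026.7992
Difference: 10000000.0 - 263026.7992 = 9736973.2008
L_source = 10 * log10(9736973.2008) = 69.88

69.88 dB


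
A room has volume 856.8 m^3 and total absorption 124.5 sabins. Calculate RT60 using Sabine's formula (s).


Given values:
  V = 856.8 m^3
  A = 124.5 sabins
Formula: RT60 = 0.161 * V / A
Numerator: 0.161 * 856.8 = 137.9448
RT60 = 137.9448 / 124.5 = 1.108

1.108 s


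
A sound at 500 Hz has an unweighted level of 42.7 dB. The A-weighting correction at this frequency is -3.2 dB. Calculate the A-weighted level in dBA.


Given values:
  SPL = 42.7 dB
  A-weighting at 500 Hz = -3.2 dB
Formula: L_A = SPL + A_weight
L_A = 42.7 + (-3.2)
L_A = 39.5

39.5 dBA


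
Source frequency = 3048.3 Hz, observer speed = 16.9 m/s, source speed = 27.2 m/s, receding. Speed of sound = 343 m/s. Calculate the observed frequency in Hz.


Given values:
  f_s = 3048.3 Hz, v_o = 16.9 m/s, v_s = 27.2 m/s
  Direction: receding
Formula: f_o = f_s * (c - v_o) / (c + v_s)
Numerator: c - v_o = 343 - 16.9 = 326.1
Denominator: c + v_s = 343 + 27.2 = 370.2
f_o = 3048.3 * 326.1 / 370.2 = 2685.17

2685.17 Hz


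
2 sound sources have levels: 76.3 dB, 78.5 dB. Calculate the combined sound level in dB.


Formula: L_total = 10 * log10( sum(10^(Li/10)) )
  Source 1: 10^(76.3/10) = 42657951.8802
  Source 2: 10^(78.5/10) = 70794578.4384
Sum of linear values = 113452530.3186
L_total = 10 * log10(113452530.3186) = 80.55

80.55 dB


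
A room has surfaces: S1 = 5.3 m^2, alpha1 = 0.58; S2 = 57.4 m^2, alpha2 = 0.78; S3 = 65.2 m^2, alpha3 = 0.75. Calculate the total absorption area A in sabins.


Given surfaces:
  Surface 1: 5.3 * 0.58 = 3.074
  Surface 2: 57.4 * 0.78 = 44.772
  Surface 3: 65.2 * 0.75 = 48.9
Formula: A = sum(Si * alpha_i)
A = 3.074 + 44.772 + 48.9
A = 96.75

96.75 sabins


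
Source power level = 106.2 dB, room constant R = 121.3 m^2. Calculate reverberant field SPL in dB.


Given values:
  Lw = 106.2 dB, R = 121.3 m^2
Formula: SPL = Lw + 10 * log10(4 / R)
Compute 4 / R = 4 / 121.3 = 0.032976
Compute 10 * log10(0.032976) = -14.818
SPL = 106.2 + (-14.818) = 91.38

91.38 dB


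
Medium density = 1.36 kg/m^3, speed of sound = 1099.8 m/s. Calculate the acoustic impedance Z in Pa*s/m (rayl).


Given values:
  rho = 1.36 kg/m^3
  c = 1099.8 m/s
Formula: Z = rho * c
Z = 1.36 * 1099.8
Z = 1495.73

1495.73 rayl


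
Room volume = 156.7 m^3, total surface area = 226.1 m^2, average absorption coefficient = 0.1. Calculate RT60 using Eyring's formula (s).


Given values:
  V = 156.7 m^3, S = 226.1 m^2, alpha = 0.1
Formula: RT60 = 0.161 * V / (-S * ln(1 - alpha))
Compute ln(1 - 0.1) = ln(0.9) = -0.105361
Denominator: -226.1 * -0.105361 = 23.8221
Numerator: 0.161 * 156.7 = 25.2287
RT60 = 25.2287 / 23.8221 = 1.059

1.059 s


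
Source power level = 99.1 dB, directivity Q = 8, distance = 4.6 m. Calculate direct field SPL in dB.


Given values:
  Lw = 99.1 dB, Q = 8, r = 4.6 m
Formula: SPL = Lw + 10 * log10(Q / (4 * pi * r^2))
Compute 4 * pi * r^2 = 4 * pi * 4.6^2 = 265.9044
Compute Q / denom = 8 / 265.9044 = 0.030086
Compute 10 * log10(0.030086) = -15.2164
SPL = 99.1 + (-15.2164) = 83.88

83.88 dB


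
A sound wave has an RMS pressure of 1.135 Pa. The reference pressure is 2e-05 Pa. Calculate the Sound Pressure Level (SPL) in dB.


Given values:
  p = 1.135 Pa
  p_ref = 2e-05 Pa
Formula: SPL = 20 * log10(p / p_ref)
Compute ratio: p / p_ref = 1.135 / 2e-05 = 56750
Compute log10: log10(56750) = 4.753966
Multiply: SPL = 20 * 4.753966 = 95.08

95.08 dB


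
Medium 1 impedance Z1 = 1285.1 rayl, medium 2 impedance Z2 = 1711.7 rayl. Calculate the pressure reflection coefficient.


Given values:
  Z1 = 1285.1 rayl, Z2 = 1711.7 rayl
Formula: R = (Z2 - Z1) / (Z2 + Z1)
Numerator: Z2 - Z1 = 1711.7 - 1285.1 = 426.6
Denominator: Z2 + Z1 = 1711.7 + 1285.1 = 2996.8
R = 426.6 / 2996.8 = 0.1424

0.1424


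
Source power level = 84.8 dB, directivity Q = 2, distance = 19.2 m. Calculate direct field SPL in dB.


Given values:
  Lw = 84.8 dB, Q = 2, r = 19.2 m
Formula: SPL = Lw + 10 * log10(Q / (4 * pi * r^2))
Compute 4 * pi * r^2 = 4 * pi * 19.2^2 = 4632.4669
Compute Q / denom = 2 / 4632.4669 = 0.00043174
Compute 10 * log10(0.00043174) = -33.6478
SPL = 84.8 + (-33.6478) = 51.15

51.15 dB


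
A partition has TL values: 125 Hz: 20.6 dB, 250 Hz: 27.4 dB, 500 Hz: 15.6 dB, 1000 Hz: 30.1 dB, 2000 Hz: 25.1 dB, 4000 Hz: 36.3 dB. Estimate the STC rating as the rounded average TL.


Given TL values at each frequency:
  125 Hz: 20.6 dB
  250 Hz: 27.4 dB
  500 Hz: 15.6 dB
  1000 Hz: 30.1 dB
  2000 Hz: 25.1 dB
  4000 Hz: 36.3 dB
Formula: STC ~ round(average of TL values)
Sum = 20.6 + 27.4 + 15.6 + 30.1 + 25.1 + 36.3 = 155.1
Average = 155.1 / 6 = 25.85
Rounded: 26

26


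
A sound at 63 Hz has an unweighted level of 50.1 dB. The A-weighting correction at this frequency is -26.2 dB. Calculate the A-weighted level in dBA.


Given values:
  SPL = 50.1 dB
  A-weighting at 63 Hz = -26.2 dB
Formula: L_A = SPL + A_weight
L_A = 50.1 + (-26.2)
L_A = 23.9

23.9 dBA


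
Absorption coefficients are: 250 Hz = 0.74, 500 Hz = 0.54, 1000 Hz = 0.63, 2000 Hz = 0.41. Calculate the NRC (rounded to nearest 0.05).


Given values:
  a_250 = 0.74, a_500 = 0.54
  a_1000 = 0.63, a_2000 = 0.41
Formula: NRC = (a250 + a500 + a1000 + a2000) / 4
Sum = 0.74 + 0.54 + 0.63 + 0.41 = 2.32
NRC = 2.32 / 4 = 0.58
Rounded to nearest 0.05: 0.6

0.6


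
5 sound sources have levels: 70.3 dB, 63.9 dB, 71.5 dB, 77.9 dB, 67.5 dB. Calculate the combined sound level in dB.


Formula: L_total = 10 * log10( sum(10^(Li/10)) )
  Source 1: 10^(70.3/10) = 10715193.0524
  Source 2: 10^(63.9/10) = 2454708.9157
  Source 3: 10^(71.5/10) = 14125375.4462
  Source 4: 10^(77.9/10) = 61659500.1861
  Source 5: 10^(67.5/10) = 5623413.2519
Sum of linear values = 94578190.8523
L_total = 10 * log10(94578190.8523) = 79.76

79.76 dB
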